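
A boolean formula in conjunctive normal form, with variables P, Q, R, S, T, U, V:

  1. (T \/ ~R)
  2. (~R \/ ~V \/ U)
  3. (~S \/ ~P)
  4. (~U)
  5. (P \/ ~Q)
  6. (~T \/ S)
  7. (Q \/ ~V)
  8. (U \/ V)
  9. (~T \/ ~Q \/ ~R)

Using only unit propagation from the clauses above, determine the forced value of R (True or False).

False

(~U) stands alone — U = False.
From (U \/ V) and U = False: V = True.
In (~V \/ ~R \/ U), ~V, U are now false; ~R must hold, so R = False.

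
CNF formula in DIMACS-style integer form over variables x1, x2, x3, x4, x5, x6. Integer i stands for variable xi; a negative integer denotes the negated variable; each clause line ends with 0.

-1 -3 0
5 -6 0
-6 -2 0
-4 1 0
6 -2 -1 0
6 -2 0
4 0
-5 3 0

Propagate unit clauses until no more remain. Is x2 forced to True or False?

False

(x4) stands alone — x4 = True.
From (x1 | ~x4) and x4 = True: x1 = True.
(~x1 | ~x3): since x1 = True, the clause reduces to (~x3). x3 = False.
In (x3 | ~x5), x3 is now false; ~x5 must hold, so x5 = False.
(x5 | ~x6): since x5 = False, the clause reduces to (~x6). x6 = False.
From (x6 | ~x2 | ~x1) and x6 = False, x1 = True: x2 = False.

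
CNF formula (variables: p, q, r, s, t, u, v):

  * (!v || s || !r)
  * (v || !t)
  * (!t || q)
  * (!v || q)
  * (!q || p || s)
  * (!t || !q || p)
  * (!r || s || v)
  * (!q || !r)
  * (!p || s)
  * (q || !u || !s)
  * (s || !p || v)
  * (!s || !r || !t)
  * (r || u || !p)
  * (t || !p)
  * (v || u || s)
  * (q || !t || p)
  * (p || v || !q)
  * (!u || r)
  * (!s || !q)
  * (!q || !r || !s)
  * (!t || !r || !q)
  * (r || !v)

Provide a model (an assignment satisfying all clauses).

Try p = False.
Set q = False and propagate.
  then t is forced to False.
  then v is forced to False.
For the remaining variables, r = True, s = True, u = False works.

p=False, q=False, r=True, s=True, t=False, u=False, v=False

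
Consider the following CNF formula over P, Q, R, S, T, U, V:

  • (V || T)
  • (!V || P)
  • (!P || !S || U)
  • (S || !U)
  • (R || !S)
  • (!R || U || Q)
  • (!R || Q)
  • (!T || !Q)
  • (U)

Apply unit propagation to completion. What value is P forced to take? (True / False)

Unit clause (U) sets U = True.
(S || !U): since U = True, the clause reduces to (S). S = True.
(R || !S): since S = True, the clause reduces to (R). R = True.
In (Q || !R), !R is now false; Q must hold, so Q = True.
(!T || !Q) with Q = True leaves only !T, so T = False.
From (T || V) and T = False: V = True.
In (P || !V), !V is now false; P must hold, so P = True.

True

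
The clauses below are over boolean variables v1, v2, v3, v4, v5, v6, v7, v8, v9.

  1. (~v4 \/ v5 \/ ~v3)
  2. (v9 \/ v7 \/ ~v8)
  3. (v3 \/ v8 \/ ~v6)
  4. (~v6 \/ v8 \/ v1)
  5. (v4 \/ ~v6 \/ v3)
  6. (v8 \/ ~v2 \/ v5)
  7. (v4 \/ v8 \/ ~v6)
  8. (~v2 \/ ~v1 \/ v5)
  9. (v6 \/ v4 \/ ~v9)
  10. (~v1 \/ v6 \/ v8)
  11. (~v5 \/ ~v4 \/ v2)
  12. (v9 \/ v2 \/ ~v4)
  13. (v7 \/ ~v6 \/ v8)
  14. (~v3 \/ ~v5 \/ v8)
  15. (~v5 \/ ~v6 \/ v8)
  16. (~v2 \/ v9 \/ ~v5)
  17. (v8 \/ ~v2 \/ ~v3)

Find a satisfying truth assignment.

v1=0, v2=1, v3=0, v4=0, v5=0, v6=0, v7=1, v8=1, v9=0

Check each clause:
  1. (~v4 \/ v5 \/ ~v3) — ~v4 is true.
  2. (v9 \/ v7 \/ ~v8) — v7 is true.
  3. (~v6 \/ v3 \/ v8) — v8 is true.
  4. (v8 \/ ~v6 \/ v1) — v8 is true.
  5. (v4 \/ v3 \/ ~v6) — ~v6 is true.
  6. (v8 \/ ~v2 \/ v5) — v8 is true.
  7. (~v6 \/ v8 \/ v4) — v8 is true.
  8. (~v2 \/ ~v1 \/ v5) — ~v1 is true.
  9. (v4 \/ ~v9 \/ v6) — ~v9 is true.
  10. (v6 \/ ~v1 \/ v8) — v8 is true.
  11. (~v5 \/ v2 \/ ~v4) — v2 is true.
  12. (v2 \/ v9 \/ ~v4) — v2 is true.
  13. (~v6 \/ v8 \/ v7) — v8 is true.
  14. (~v5 \/ ~v3 \/ v8) — v8 is true.
  15. (~v6 \/ ~v5 \/ v8) — v8 is true.
  16. (~v2 \/ v9 \/ ~v5) — ~v5 is true.
  17. (v8 \/ ~v2 \/ ~v3) — v8 is true.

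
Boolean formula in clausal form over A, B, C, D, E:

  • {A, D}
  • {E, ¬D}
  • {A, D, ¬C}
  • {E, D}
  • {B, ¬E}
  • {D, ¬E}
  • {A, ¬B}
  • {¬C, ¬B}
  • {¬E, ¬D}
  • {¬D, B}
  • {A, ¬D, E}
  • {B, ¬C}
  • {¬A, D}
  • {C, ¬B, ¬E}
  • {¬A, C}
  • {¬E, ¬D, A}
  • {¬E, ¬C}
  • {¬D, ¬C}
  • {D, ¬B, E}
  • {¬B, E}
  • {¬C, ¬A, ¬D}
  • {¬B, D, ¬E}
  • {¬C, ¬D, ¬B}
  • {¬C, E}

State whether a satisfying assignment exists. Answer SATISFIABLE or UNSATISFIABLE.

UNSATISFIABLE

D = True:
  propagation gives E=True; an empty clause results — contradiction.
D = False:
  propagation gives A=True; an empty clause results — contradiction.
Every branch closes, so no satisfying assignment exists.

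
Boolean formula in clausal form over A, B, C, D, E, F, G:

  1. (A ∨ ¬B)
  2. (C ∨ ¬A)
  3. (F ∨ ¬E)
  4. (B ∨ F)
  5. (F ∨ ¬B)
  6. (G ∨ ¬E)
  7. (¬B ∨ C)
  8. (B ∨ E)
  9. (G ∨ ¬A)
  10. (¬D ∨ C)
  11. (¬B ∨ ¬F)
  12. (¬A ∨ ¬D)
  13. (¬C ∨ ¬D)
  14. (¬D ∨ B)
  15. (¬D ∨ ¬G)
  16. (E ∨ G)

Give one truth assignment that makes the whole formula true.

A=1, B=0, C=1, D=0, E=1, F=1, G=1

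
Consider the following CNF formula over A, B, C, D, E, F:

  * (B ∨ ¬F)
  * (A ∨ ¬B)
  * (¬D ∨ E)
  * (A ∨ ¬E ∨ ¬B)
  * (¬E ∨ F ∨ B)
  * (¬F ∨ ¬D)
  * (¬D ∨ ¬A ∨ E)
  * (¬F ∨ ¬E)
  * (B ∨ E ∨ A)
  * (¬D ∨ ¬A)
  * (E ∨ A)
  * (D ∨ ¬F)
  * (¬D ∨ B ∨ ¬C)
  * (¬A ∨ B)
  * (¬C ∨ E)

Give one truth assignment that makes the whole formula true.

A = True, B = True, C = True, D = False, E = True, F = False

Check each clause:
  1. (¬F ∨ B) — B is true.
  2. (¬B ∨ A) — A is true.
  3. (¬D ∨ E) — ¬D is true.
  4. (¬E ∨ ¬B ∨ A) — A is true.
  5. (¬E ∨ F ∨ B) — B is true.
  6. (¬F ∨ ¬D) — ¬F is true.
  7. (¬A ∨ E ∨ ¬D) — ¬D is true.
  8. (¬E ∨ ¬F) — ¬F is true.
  9. (E ∨ B ∨ A) — A is true.
  10. (¬D ∨ ¬A) — ¬D is true.
  11. (A ∨ E) — A is true.
  12. (D ∨ ¬F) — ¬F is true.
  13. (¬C ∨ B ∨ ¬D) — B is true.
  14. (B ∨ ¬A) — B is true.
  15. (¬C ∨ E) — E is true.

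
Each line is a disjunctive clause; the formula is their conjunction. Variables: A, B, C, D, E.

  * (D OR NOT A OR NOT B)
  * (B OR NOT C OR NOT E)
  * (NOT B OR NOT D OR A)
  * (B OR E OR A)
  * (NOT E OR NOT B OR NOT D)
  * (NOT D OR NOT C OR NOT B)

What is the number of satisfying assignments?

13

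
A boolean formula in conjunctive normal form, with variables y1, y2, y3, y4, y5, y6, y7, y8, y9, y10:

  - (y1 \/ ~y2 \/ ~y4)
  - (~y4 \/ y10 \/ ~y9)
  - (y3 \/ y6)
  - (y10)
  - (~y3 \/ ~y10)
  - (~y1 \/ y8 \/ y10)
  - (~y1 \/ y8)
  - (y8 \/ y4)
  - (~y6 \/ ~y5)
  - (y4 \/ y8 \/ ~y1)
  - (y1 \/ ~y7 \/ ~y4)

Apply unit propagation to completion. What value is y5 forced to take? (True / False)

False

(y10) is a unit clause: y10 = True.
In (~y3 \/ ~y10), ~y10 is now false; ~y3 must hold, so y3 = False.
(y3 \/ y6): since y3 = False, the clause reduces to (y6). y6 = True.
From (~y5 \/ ~y6) and y6 = True: y5 = False.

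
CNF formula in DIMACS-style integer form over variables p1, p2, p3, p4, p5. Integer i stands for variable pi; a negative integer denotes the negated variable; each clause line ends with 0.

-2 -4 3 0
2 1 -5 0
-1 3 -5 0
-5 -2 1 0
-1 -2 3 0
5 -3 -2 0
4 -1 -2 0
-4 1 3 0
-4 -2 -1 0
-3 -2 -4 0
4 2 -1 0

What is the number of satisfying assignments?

Satisfying assignments:
  p1=F p2=F p3=F p4=F p5=F
  p1=F p2=F p3=T p4=F p5=F
  p1=F p2=F p3=T p4=T p5=F
  p1=F p2=T p3=F p4=F p5=F
  p1=T p2=F p3=F p4=T p5=F
  p1=T p2=F p3=T p4=T p5=F
  p1=T p2=F p3=T p4=T p5=T
That's 7 in total.

7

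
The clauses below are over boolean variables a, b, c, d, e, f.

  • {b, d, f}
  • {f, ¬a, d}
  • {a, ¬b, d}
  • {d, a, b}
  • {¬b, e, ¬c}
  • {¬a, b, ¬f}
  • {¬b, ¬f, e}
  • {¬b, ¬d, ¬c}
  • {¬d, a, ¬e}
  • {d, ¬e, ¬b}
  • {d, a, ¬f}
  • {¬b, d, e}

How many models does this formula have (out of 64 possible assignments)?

12

Split on b, then d.
  b=1, d=1: remaining (a,c,e,f) ∈ {(0,0,0,0); (1,0,0,0); (1,0,1,0); (1,0,1,1)} — 4.
  b=1, d=0: a clause becomes empty — 0.
  b=0, d=1: c free; 4 ways for (a,e,f) × 2^1 = 8.
  b=0, d=0: a clause becomes empty — 0.
Total: 4 + 0 + 8 + 0 = 12.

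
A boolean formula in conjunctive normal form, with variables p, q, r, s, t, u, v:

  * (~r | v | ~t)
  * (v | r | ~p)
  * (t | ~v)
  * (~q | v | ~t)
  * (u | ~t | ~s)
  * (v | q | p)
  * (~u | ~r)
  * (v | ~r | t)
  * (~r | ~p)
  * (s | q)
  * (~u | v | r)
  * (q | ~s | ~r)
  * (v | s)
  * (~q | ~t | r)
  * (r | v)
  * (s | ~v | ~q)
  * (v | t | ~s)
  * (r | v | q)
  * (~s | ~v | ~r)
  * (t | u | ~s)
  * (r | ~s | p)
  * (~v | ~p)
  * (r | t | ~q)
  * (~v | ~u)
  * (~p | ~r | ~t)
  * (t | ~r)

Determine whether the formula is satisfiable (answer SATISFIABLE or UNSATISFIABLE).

r = True:
  propagation gives u=False, p=False, t=True, v=True; an empty clause results — contradiction.
r = False:
  propagation gives v=True, t=True, q=False, s=True; an empty clause results — contradiction.
Every branch closes, so no satisfying assignment exists.

UNSATISFIABLE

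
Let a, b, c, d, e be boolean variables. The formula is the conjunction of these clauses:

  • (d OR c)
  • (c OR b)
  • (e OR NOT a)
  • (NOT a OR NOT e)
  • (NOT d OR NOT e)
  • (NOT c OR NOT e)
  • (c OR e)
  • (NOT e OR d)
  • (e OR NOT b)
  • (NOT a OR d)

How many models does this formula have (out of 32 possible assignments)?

2

Satisfying assignments:
  a=0 b=0 c=1 d=0 e=0
  a=0 b=0 c=1 d=1 e=0
That's 2 in total.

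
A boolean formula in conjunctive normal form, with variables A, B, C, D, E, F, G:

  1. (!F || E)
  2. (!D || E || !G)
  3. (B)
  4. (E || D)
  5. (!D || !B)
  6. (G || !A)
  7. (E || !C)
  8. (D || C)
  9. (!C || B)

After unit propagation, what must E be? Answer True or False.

Unit clause (B) sets B = True.
In (!B || !D), !B is now false; !D must hold, so D = False.
(D || E): since D = False, the clause reduces to (E). E = True.

True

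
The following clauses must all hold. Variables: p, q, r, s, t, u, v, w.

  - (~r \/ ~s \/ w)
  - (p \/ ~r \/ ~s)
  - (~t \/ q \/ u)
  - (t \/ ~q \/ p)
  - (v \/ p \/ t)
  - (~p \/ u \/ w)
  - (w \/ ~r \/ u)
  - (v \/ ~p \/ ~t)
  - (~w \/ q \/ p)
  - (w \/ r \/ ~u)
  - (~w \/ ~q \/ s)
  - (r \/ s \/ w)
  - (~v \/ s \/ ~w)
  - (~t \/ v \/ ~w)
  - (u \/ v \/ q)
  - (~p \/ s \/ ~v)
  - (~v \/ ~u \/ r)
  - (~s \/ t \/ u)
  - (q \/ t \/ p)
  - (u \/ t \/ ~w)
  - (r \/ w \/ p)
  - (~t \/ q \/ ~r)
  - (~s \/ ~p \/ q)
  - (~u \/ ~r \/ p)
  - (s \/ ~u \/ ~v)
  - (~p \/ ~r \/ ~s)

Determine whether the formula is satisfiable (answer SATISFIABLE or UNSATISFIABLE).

Branch on p: take p = True.
Set q = True and propagate.
Branch on r: take r = True.
  then s is forced to False.
  then w is forced to False.
  then u is forced to True.
  then v is forced to False.
  then t is forced to False.
So p=T, q=T, r=T, s=F, t=F, u=T, v=F, w=F is a satisfying assignment.

SATISFIABLE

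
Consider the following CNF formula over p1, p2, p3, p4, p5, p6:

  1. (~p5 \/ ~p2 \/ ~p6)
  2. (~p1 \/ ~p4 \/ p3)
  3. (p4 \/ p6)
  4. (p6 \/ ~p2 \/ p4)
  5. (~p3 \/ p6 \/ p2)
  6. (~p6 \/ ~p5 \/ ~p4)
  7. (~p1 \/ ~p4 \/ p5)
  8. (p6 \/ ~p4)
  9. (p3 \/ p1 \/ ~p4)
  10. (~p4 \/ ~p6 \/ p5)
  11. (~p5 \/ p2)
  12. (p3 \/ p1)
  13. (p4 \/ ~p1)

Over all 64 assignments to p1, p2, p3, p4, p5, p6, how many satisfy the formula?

2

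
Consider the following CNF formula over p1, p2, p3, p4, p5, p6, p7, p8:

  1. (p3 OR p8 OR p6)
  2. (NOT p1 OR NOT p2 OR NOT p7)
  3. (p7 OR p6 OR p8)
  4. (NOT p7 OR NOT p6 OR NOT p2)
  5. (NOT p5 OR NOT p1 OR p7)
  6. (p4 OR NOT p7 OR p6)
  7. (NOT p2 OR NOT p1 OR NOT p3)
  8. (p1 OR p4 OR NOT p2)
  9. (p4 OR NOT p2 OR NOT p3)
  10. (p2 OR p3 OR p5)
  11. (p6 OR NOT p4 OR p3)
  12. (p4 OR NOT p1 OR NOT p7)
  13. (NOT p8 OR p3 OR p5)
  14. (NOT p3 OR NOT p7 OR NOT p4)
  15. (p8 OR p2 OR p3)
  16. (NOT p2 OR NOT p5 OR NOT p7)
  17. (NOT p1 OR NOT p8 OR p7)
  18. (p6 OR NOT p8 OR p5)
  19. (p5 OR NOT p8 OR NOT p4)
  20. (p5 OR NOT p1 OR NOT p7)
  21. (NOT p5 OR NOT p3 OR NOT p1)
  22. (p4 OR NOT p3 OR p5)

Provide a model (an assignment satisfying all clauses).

p1=F, p2=T, p3=F, p4=T, p5=T, p6=T, p7=F, p8=F

Check each clause:
  1. (p3 OR p6 OR p8) — p6 is true.
  2. (NOT p1 OR NOT p2 OR NOT p7) — NOT p7 is true.
  3. (p7 OR p8 OR p6) — p6 is true.
  4. (NOT p2 OR NOT p6 OR NOT p7) — NOT p7 is true.
  5. (NOT p5 OR p7 OR NOT p1) — NOT p1 is true.
  6. (p4 OR NOT p7 OR p6) — NOT p7 is true.
  7. (NOT p3 OR NOT p1 OR NOT p2) — NOT p3 is true.
  8. (p4 OR p1 OR NOT p2) — p4 is true.
  9. (NOT p2 OR NOT p3 OR p4) — p4 is true.
  10. (p2 OR p5 OR p3) — p2 is true.
  11. (NOT p4 OR p3 OR p6) — p6 is true.
  12. (NOT p1 OR p4 OR NOT p7) — NOT p7 is true.
  13. (p5 OR NOT p8 OR p3) — NOT p8 is true.
  14. (NOT p7 OR NOT p3 OR NOT p4) — NOT p7 is true.
  15. (p2 OR p8 OR p3) — p2 is true.
  16. (NOT p2 OR NOT p7 OR NOT p5) — NOT p7 is true.
  17. (NOT p1 OR p7 OR NOT p8) — NOT p8 is true.
  18. (NOT p8 OR p5 OR p6) — NOT p8 is true.
  19. (NOT p8 OR p5 OR NOT p4) — NOT p8 is true.
  20. (NOT p1 OR NOT p7 OR p5) — NOT p7 is true.
  21. (NOT p1 OR NOT p5 OR NOT p3) — NOT p3 is true.
  22. (NOT p3 OR p5 OR p4) — p5 is true.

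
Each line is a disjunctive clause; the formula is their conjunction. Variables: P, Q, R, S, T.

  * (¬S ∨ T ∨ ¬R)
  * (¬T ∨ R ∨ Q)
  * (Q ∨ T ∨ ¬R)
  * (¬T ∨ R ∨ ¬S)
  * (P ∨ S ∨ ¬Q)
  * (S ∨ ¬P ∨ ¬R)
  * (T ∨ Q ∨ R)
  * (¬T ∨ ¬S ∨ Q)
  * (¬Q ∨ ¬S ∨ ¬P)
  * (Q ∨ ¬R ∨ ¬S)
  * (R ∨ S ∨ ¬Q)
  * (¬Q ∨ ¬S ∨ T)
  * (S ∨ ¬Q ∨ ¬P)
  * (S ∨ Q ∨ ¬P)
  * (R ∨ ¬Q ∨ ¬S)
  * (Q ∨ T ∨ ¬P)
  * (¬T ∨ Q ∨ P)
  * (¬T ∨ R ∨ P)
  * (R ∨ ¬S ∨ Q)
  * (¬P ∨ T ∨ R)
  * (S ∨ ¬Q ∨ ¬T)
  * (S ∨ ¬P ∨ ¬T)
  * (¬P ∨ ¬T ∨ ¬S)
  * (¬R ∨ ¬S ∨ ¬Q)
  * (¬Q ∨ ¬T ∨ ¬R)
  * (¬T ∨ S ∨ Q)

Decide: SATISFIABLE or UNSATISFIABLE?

UNSATISFIABLE

Q = True:
  S = True:
    propagation gives P=False, T=True, R=True; an empty clause results — contradiction.
  S = False:
    propagation gives P=True; an empty clause results — contradiction.
Q = False:
  T = True:
    propagation gives R=True, S=False; an empty clause results — contradiction.
  T = False:
    propagation gives R=False; an empty clause results — contradiction.
Every branch closes, so no satisfying assignment exists.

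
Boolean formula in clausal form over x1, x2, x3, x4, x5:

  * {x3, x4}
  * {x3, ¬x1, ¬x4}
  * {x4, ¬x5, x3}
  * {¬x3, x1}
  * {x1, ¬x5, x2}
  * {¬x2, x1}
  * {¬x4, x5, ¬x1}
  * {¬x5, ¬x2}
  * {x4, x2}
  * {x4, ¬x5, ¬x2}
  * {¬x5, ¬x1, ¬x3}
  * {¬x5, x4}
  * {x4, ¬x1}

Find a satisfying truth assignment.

x1=False, x2=False, x3=False, x4=True, x5=False

Set x1 = False and propagate.
  then x3 is forced to False.
  then x4 is forced to True.
  then x2 is forced to False.
  then x5 is forced to False.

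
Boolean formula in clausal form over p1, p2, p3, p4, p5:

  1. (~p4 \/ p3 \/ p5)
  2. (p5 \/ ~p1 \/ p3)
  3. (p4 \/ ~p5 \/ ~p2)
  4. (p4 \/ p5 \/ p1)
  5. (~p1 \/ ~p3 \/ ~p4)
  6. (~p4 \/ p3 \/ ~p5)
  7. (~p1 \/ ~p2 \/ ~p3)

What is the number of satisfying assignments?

9

Split on p3, then p4.
  p3=1, p4=1: remaining (p1,p2,p5) ∈ {(0,0,0); (0,0,1); (0,1,0); (0,1,1)} — 4.
  p3=1, p4=0: remaining (p1,p2,p5) ∈ {(0,0,1); (1,0,0); (1,0,1)} — 3.
  p3=0, p4=1: a clause becomes empty — 0.
  p3=0, p4=0: remaining (p1,p2,p5) ∈ {(0,0,1); (1,0,1)} — 2.
Total: 4 + 3 + 0 + 2 = 9.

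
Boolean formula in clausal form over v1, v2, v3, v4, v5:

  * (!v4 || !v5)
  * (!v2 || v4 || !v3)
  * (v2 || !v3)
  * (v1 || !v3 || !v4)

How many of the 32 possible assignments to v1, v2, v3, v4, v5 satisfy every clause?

13

Split on v3, then v4.
  v3=1, v4=1: remaining (v1,v2,v5) ∈ {(1,1,0)} — 1.
  v3=1, v4=0: a clause becomes empty — 0.
  v3=0, v4=1: remaining (v1,v2,v5) ∈ {(0,0,0); (0,1,0); (1,0,0); (1,1,0)} — 4.
  v3=0, v4=0: v1, v2, v5 free → 2^3 = 8.
Total: 1 + 0 + 4 + 8 = 13.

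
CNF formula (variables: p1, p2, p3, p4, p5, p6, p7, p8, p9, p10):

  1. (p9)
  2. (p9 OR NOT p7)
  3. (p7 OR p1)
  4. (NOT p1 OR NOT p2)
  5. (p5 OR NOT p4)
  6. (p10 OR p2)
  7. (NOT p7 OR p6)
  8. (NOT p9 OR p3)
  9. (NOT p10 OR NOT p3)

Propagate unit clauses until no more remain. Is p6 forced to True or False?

True

Unit clause (p9) sets p9 = True.
(p3 OR NOT p9): since p9 = True, the clause reduces to (p3). p3 = True.
In (NOT p3 OR NOT p10), NOT p3 is now false; NOT p10 must hold, so p10 = False.
(p10 OR p2): since p10 = False, the clause reduces to (p2). p2 = True.
From (NOT p2 OR NOT p1) and p2 = True: p1 = False.
(p7 OR p1) with p1 = False leaves only p7, so p7 = True.
From (p6 OR NOT p7) and p7 = True: p6 = True.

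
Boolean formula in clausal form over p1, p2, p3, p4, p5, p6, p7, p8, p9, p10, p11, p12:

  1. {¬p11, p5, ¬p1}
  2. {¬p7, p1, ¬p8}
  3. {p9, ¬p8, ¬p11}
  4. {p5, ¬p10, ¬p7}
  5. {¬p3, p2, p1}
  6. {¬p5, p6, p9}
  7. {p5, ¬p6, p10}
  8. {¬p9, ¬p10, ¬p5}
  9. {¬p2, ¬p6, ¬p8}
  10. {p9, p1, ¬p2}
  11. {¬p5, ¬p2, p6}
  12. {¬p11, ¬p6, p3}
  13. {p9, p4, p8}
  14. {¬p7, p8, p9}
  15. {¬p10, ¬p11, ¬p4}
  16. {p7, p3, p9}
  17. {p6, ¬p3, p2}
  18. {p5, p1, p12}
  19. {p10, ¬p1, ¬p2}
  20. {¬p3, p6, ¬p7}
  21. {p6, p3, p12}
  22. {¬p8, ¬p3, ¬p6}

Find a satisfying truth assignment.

p1=F  p2=T  p3=F  p4=F  p5=F  p6=F  p7=T  p8=F  p9=T  p10=F  p11=T  p12=T

Pure literal: p12 appears only positively; assign p12 = True.
Set p1 = False and propagate.
Try p2 = True.
  then p9 is forced to True.
The remaining clauses are satisfied by p3 = False, p4 = False, p5 = False, p6 = False, p7 = True, p8 = False, p10 = False, p11 = True.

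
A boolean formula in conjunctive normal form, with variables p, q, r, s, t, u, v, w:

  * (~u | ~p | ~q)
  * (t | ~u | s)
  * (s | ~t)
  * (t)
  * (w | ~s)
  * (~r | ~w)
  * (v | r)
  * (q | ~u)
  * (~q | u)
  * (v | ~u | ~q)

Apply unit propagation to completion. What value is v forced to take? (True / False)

True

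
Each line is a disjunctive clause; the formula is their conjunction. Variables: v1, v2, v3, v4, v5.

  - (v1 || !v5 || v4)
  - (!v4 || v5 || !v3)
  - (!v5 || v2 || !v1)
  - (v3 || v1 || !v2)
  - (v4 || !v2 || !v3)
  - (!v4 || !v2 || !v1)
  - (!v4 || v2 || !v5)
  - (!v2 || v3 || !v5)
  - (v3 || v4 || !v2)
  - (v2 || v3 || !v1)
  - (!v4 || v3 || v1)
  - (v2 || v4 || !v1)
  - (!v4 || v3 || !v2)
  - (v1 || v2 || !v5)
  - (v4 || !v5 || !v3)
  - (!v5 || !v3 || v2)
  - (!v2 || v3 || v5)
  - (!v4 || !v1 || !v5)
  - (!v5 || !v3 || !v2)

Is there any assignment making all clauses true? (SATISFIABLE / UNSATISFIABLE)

SATISFIABLE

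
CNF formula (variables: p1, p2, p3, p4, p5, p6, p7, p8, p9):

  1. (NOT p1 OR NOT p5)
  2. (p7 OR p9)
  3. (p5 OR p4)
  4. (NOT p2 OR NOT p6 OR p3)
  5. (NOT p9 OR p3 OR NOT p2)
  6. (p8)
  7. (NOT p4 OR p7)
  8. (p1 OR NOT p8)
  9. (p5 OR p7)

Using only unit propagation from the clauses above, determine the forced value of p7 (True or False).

(p8) stands alone — p8 = True.
From (NOT p8 OR p1) and p8 = True: p1 = True.
(NOT p5 OR NOT p1) with p1 = True leaves only NOT p5, so p5 = False.
(p5 OR p4): since p5 = False, the clause reduces to (p4). p4 = True.
From (NOT p4 OR p7) and p4 = True: p7 = True.

True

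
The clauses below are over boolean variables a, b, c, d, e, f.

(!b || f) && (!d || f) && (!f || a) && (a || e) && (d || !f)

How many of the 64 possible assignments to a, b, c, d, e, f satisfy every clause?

14

Case analysis on f and a:
  f=1, a=1: forces d=1; b, c, e free → 2^3 = 8.
  f=1, a=0: a clause becomes empty — 0.
  f=0, a=1: remaining (b,c,d,e) ∈ {(0,0,0,0); (0,0,0,1); (0,1,0,0); (0,1,0,1)} — 4.
  f=0, a=0: remaining (b,c,d,e) ∈ {(0,0,0,1); (0,1,0,1)} — 2.
Total: 8 + 0 + 4 + 2 = 14.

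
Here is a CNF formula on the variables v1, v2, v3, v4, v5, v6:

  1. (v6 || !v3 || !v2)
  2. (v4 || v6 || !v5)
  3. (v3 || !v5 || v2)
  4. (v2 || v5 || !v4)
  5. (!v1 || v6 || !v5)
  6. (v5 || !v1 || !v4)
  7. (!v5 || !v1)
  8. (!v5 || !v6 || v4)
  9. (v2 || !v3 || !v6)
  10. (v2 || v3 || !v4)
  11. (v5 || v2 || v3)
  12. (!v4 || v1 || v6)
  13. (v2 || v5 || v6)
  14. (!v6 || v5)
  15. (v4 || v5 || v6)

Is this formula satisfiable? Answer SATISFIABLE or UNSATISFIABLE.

SATISFIABLE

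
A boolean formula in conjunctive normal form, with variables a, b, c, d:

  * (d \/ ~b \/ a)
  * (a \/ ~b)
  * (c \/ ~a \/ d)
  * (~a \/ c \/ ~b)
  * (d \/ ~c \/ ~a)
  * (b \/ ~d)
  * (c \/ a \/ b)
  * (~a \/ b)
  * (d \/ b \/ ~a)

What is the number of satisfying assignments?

2

Satisfying assignments:
  a=F b=F c=T d=F
  a=T b=T c=T d=T
That's 2 in total.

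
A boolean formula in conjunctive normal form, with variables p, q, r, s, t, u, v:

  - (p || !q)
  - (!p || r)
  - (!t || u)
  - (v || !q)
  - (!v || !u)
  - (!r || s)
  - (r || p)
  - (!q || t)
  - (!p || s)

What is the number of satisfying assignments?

Case analysis on p and q:
  p=T, q=T: a clause becomes empty — 0.
  p=T, q=F: remaining (r,s,t,u,v) ∈ {(T,T,F,F,F); (T,T,F,F,T); (T,T,F,T,F); (T,T,T,T,F)} — 4.
  p=F, q=T: a clause becomes empty — 0.
  p=F, q=F: remaining (r,s,t,u,v) ∈ {(T,T,F,F,F); (T,T,F,F,T); (T,T,F,T,F); (T,T,T,T,F)} — 4.
Total: 0 + 4 + 0 + 4 = 8.

8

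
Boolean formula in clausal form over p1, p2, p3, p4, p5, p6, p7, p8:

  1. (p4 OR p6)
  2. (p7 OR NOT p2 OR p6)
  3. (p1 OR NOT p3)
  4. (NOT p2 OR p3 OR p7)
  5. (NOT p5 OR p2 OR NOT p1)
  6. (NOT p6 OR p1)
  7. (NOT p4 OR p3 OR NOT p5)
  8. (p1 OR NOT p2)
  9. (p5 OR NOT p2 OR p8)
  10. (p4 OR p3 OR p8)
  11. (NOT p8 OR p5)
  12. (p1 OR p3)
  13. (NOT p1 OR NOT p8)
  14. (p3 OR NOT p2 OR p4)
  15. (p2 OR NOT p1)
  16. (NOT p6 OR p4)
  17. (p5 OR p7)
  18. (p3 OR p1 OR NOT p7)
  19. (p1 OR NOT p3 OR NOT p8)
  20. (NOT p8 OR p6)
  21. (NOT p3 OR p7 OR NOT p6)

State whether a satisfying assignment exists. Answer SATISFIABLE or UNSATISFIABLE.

Branch on p1: take p1 = True.
  then p8 is forced to False.
  then p2 is forced to True.
  then p5 is forced to True.
The remaining clauses are satisfied by p3 = True, p4 = True, p6 = False, p7 = True.
So p1=T, p2=T, p3=T, p4=T, p5=T, p6=F, p7=T, p8=F is a satisfying assignment.

SATISFIABLE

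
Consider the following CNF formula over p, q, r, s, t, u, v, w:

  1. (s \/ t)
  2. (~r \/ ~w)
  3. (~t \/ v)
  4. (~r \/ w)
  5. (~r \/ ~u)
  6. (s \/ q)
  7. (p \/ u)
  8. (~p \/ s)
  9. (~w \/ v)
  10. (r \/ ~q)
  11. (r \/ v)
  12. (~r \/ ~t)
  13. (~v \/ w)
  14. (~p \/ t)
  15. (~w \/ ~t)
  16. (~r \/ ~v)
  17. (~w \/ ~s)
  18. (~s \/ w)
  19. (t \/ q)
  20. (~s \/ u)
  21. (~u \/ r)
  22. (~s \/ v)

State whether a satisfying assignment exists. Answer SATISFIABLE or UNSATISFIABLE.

r = True:
  propagation gives w=False; an empty clause results — contradiction.
r = False:
  propagation gives q=False, s=True, v=True, w=True; an empty clause results — contradiction.
Every branch closes, so no satisfying assignment exists.

UNSATISFIABLE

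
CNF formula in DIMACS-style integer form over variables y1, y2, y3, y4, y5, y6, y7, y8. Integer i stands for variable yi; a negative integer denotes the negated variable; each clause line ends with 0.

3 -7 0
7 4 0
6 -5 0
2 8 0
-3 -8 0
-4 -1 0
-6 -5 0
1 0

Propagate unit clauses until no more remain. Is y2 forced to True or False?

True

Unit clause (y1) sets y1 = True.
(~y1 | ~y4): since y1 = True, the clause reduces to (~y4). y4 = False.
(y7 | y4) with y4 = False leaves only y7, so y7 = True.
(y3 | ~y7) with y7 = True leaves only y3, so y3 = True.
From (~y3 | ~y8) and y3 = True: y8 = False.
(y2 | y8): since y8 = False, the clause reduces to (y2). y2 = True.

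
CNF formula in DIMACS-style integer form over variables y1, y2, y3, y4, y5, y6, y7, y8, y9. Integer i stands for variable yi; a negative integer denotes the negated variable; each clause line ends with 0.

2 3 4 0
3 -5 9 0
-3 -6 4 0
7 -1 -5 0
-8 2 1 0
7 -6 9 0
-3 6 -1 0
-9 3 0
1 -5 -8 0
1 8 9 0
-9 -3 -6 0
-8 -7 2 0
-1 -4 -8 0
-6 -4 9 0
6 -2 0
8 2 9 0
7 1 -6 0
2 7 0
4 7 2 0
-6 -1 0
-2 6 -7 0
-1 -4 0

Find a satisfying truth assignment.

y1=F, y2=F, y3=T, y4=F, y5=T, y6=F, y7=T, y8=F, y9=T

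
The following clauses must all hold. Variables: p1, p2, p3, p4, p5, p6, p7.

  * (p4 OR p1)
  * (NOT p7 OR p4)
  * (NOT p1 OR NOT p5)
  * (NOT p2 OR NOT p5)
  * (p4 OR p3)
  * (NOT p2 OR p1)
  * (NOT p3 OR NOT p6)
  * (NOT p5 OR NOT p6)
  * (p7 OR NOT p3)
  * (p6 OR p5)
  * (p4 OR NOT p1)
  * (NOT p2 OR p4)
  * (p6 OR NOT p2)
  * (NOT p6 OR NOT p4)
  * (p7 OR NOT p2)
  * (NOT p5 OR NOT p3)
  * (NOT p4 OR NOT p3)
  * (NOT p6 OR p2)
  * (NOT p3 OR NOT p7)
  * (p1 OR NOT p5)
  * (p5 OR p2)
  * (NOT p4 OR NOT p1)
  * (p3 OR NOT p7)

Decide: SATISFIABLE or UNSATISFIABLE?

p4 = True:
  propagation gives p6=False, p5=True, p1=False; an empty clause results — contradiction.
p4 = False:
  propagation gives p1=True; an empty clause results — contradiction.
Every branch closes, so no satisfying assignment exists.

UNSATISFIABLE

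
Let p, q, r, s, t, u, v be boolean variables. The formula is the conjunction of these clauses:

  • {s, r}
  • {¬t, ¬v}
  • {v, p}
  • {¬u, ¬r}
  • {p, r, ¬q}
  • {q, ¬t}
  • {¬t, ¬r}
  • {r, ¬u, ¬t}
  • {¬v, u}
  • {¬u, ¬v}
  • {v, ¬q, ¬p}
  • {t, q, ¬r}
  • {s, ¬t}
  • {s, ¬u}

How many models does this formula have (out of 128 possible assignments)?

2

The models are:
  p=1 q=0 r=0 s=1 t=0 u=0 v=0
  p=1 q=0 r=0 s=1 t=0 u=1 v=0
Count: 2.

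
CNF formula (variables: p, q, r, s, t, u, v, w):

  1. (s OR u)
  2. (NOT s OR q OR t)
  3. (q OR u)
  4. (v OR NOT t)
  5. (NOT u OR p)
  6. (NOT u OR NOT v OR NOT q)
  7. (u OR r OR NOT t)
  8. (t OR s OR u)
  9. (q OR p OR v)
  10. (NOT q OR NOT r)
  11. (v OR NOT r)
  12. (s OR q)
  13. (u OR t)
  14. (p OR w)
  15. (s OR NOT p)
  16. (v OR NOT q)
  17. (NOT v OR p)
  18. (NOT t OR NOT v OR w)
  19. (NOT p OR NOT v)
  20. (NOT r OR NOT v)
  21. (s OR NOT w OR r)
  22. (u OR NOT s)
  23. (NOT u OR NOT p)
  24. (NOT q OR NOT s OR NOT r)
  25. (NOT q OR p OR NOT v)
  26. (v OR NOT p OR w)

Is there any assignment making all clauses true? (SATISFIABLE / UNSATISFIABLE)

v = True:
  propagation gives p=True; an empty clause results — contradiction.
v = False:
  propagation gives t=False, r=False, u=True, p=True; an empty clause results — contradiction.
Every branch closes, so no satisfying assignment exists.

UNSATISFIABLE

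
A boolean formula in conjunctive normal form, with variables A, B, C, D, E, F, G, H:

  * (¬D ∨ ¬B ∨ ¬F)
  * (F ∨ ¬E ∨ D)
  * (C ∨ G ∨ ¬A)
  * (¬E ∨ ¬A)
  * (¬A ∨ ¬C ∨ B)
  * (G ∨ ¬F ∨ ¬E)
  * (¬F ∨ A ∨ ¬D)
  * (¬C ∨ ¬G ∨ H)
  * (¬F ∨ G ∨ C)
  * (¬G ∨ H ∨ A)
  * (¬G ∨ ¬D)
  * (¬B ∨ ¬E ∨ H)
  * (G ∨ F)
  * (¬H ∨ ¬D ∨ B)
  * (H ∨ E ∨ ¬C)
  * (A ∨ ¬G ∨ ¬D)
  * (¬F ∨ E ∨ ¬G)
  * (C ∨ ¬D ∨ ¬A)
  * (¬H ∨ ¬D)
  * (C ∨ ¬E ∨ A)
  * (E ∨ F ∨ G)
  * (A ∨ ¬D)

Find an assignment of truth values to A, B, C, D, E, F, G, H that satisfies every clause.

A = False, B = True, C = True, D = False, E = False, F = False, G = True, H = True

Check each clause:
  1. (¬D ∨ ¬F ∨ ¬B) — ¬F is true.
  2. (F ∨ D ∨ ¬E) — ¬E is true.
  3. (¬A ∨ C ∨ G) — C is true.
  4. (¬E ∨ ¬A) — ¬E is true.
  5. (B ∨ ¬A ∨ ¬C) — B is true.
  6. (¬F ∨ ¬E ∨ G) — ¬F is true.
  7. (A ∨ ¬F ∨ ¬D) — ¬F is true.
  8. (H ∨ ¬G ∨ ¬C) — H is true.
  9. (G ∨ C ∨ ¬F) — ¬F is true.
  10. (H ∨ A ∨ ¬G) — H is true.
  11. (¬D ∨ ¬G) — ¬D is true.
  12. (H ∨ ¬B ∨ ¬E) — H is true.
  13. (G ∨ F) — G is true.
  14. (¬D ∨ ¬H ∨ B) — B is true.
  15. (H ∨ ¬C ∨ E) — H is true.
  16. (¬D ∨ A ∨ ¬G) — ¬D is true.
  17. (¬F ∨ ¬G ∨ E) — ¬F is true.
  18. (¬D ∨ ¬A ∨ C) — C is true.
  19. (¬D ∨ ¬H) — ¬D is true.
  20. (C ∨ ¬E ∨ A) — C is true.
  21. (G ∨ F ∨ E) — G is true.
  22. (A ∨ ¬D) — ¬D is true.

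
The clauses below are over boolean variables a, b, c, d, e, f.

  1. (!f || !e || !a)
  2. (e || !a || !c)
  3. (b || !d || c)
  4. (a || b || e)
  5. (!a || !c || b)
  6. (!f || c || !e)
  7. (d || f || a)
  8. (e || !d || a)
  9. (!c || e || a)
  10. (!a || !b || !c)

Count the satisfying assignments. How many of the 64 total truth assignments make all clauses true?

Split on a, then c.
  a=1, c=1: a clause becomes empty — 0.
  a=1, c=0: 9 of the 16 assignments to (b,d,e,f) work.
  a=0, c=1: b free; 3 ways for (d,e,f) × 2^1 = 6.
  a=0, c=0: remaining (b,d,e,f) ∈ {(1,0,0,1); (1,1,1,0)} — 2.
Total: 0 + 9 + 6 + 2 = 17.

17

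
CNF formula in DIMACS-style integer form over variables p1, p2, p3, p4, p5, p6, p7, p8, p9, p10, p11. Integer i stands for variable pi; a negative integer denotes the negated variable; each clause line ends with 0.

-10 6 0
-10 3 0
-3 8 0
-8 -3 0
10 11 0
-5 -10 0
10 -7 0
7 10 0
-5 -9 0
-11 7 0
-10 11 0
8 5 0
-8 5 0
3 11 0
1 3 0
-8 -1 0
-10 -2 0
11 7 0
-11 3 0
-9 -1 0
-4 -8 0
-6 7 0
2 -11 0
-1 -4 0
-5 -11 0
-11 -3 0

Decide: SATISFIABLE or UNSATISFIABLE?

UNSATISFIABLE

p11 = True:
  propagation gives p7=True, p10=True, p6=True, p3=True; an empty clause results — contradiction.
p11 = False:
  propagation gives p10=True; an empty clause results — contradiction.
Every branch closes, so no satisfying assignment exists.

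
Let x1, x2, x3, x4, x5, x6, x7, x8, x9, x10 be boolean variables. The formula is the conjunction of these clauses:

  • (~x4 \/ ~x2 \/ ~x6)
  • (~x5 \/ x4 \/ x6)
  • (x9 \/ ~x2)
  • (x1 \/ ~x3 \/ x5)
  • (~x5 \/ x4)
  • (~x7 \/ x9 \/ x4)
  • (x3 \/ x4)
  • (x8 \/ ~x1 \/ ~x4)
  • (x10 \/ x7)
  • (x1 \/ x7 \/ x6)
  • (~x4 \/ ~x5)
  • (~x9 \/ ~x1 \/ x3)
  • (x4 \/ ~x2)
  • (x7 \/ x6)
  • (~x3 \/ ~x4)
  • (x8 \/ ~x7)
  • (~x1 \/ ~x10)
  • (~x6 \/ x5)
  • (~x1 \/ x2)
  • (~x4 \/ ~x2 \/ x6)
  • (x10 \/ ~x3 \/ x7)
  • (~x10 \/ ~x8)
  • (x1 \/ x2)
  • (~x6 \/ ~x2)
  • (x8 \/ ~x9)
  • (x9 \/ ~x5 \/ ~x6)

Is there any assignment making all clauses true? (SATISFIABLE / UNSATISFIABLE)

x4 = True:
  propagation gives x5=False, x3=False, x6=False, x7=True; an empty clause results — contradiction.
x4 = False:
  propagation gives x5=False, x3=True, x1=True, x2=False; an empty clause results — contradiction.
Every branch closes, so no satisfying assignment exists.

UNSATISFIABLE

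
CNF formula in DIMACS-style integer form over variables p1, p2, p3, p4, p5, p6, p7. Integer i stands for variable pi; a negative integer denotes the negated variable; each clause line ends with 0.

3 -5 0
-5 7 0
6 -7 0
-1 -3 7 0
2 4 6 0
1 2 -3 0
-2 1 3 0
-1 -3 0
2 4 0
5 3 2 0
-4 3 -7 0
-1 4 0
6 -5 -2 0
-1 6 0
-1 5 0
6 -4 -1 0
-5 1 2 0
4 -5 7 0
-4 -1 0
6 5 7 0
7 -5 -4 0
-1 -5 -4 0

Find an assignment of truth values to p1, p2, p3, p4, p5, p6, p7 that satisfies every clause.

Pure literal: p6 appears only positively; assign p6 = True.
Set p1 = False and propagate.
Set p2 = True and propagate.
  then p3 is forced to True.
For the remaining variables, p4 = False, p5 = True, p7 = True works.
Every clause has at least one true literal under this assignment.

p1=False, p2=True, p3=True, p4=False, p5=True, p6=True, p7=True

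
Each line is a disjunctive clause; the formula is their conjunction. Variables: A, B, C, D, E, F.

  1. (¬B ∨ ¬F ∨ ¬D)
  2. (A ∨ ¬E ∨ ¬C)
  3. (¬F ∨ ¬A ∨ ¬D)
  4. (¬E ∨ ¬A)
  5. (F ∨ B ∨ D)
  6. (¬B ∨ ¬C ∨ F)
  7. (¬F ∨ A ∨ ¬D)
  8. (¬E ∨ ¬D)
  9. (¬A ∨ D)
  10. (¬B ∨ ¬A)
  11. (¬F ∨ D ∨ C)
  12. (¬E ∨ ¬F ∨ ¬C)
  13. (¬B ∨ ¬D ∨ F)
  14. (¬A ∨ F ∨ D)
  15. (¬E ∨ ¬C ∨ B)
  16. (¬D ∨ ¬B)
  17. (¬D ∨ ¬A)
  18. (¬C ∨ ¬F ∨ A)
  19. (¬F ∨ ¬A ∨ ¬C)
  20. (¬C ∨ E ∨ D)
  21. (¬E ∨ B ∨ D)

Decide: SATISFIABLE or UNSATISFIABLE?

SATISFIABLE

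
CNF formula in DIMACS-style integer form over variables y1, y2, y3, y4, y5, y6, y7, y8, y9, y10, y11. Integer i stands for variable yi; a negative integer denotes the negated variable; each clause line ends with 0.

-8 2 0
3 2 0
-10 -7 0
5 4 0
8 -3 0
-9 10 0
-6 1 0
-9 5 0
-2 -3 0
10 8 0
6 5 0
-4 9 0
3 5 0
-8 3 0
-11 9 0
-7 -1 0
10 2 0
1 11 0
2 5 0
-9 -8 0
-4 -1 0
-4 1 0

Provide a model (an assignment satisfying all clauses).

Pure literal: y5 appears only positively; assign y5 = True.
y7 occurs only negated in the remaining clauses — set y7 = False.
Branch on y1: take y1 = True.
  then y4 is forced to False.
The remaining clauses are satisfied by y2 = True, y3 = False, y6 = True, y8 = False, y9 = True, y10 = True, y11 = True.
Every clause has at least one true literal under this assignment.
Check each clause:
  1. (y2 OR NOT y8) — NOT y8 is true.
  2. (y2 OR y3) — y2 is true.
  3. (NOT y7 OR NOT y10) — NOT y7 is true.
  4. (y4 OR y5) — y5 is true.
  5. (y8 OR NOT y3) — NOT y3 is true.
  6. (y10 OR NOT y9) — y10 is true.
  7. (y1 OR NOT y6) — y1 is true.
  8. (NOT y9 OR y5) — y5 is true.
  9. (NOT y2 OR NOT y3) — NOT y3 is true.
  10. (y10 OR y8) — y10 is true.
  11. (y5 OR y6) — y5 is true.
  12. (y9 OR NOT y4) — y9 is true.
  13. (y3 OR y5) — y5 is true.
  14. (y3 OR NOT y8) — NOT y8 is true.
  15. (NOT y11 OR y9) — y9 is true.
  16. (NOT y7 OR NOT y1) — NOT y7 is true.
  17. (y2 OR y10) — y10 is true.
  18. (y11 OR y1) — y1 is true.
  19. (y5 OR y2) — y2 is true.
  20. (NOT y9 OR NOT y8) — NOT y8 is true.
  21. (NOT y4 OR NOT y1) — NOT y4 is true.
  22. (NOT y4 OR y1) — y1 is true.

y1=T, y2=T, y3=F, y4=F, y5=T, y6=T, y7=F, y8=F, y9=T, y10=T, y11=T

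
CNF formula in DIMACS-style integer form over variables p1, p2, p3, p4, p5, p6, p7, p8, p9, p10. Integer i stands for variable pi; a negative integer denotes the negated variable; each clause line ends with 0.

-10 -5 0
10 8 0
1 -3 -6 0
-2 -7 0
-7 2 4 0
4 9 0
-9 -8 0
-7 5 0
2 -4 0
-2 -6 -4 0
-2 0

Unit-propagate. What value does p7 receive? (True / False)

False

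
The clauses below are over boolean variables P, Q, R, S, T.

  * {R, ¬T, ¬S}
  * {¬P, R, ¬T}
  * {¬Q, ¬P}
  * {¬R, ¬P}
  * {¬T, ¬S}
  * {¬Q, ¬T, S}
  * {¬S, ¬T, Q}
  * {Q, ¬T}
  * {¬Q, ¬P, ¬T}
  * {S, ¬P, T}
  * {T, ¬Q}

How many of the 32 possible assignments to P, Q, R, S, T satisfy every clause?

5

Satisfying assignments:
  P=F Q=F R=F S=F T=F
  P=F Q=F R=F S=T T=F
  P=F Q=F R=T S=F T=F
  P=F Q=F R=T S=T T=F
  P=T Q=F R=F S=T T=F
That's 5 in total.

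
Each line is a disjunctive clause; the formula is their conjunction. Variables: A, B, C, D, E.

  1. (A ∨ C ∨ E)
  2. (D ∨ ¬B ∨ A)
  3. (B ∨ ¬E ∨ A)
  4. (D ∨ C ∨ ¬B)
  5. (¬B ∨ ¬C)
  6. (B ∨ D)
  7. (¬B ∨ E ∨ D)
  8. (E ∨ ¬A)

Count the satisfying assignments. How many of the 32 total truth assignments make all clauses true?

The models are:
  A=0 B=0 C=1 D=1 E=0
  A=0 B=1 C=0 D=1 E=1
  A=1 B=0 C=0 D=1 E=1
  A=1 B=0 C=1 D=1 E=1
  A=1 B=1 C=0 D=1 E=1
That's 5 in total.

5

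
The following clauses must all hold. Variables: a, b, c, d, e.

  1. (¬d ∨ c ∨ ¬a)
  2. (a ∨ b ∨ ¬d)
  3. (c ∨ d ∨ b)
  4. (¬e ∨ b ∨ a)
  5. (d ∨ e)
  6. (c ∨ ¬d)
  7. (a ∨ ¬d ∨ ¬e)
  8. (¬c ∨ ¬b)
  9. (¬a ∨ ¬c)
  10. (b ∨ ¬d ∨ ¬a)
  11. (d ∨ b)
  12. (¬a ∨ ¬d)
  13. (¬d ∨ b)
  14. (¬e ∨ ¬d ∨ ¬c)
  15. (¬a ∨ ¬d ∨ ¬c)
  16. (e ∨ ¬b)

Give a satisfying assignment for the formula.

a=0, b=1, c=0, d=0, e=1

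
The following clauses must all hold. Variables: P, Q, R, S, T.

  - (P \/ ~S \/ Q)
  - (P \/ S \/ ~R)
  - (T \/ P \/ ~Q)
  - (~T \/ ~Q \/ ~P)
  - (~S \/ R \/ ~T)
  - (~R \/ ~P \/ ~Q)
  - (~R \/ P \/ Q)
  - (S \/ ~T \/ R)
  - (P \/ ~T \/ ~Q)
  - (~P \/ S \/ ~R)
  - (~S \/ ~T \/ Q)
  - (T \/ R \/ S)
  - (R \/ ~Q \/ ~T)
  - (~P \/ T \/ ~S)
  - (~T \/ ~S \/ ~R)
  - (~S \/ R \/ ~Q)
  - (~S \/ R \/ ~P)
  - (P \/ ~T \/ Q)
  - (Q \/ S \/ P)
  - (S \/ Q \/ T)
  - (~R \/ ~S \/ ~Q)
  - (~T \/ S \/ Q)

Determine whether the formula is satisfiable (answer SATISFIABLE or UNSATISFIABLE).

S = True:
  Q = True:
    propagation gives R=True; an empty clause results — contradiction.
  Q = False:
    propagation gives P=True, T=False; an empty clause results — contradiction.
S = False:
  Q = True:
    P = True:
      propagation gives T=False, R=False; contradiction.
    P = False:
      propagation gives R=False, T=True; contradiction.
  Q = False:
    propagation gives P=True, R=False, T=False; an empty clause results — contradiction.
Every branch closes, so no satisfying assignment exists.

UNSATISFIABLE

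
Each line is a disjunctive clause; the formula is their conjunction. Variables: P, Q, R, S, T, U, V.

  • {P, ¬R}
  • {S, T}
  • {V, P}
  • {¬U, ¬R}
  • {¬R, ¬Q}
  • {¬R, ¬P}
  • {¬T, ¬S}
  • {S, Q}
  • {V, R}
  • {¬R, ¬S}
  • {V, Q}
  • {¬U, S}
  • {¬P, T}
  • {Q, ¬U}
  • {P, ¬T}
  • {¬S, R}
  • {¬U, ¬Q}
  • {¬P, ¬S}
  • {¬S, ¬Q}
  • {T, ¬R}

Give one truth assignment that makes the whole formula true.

P=1  Q=1  R=0  S=0  T=1  U=0  V=1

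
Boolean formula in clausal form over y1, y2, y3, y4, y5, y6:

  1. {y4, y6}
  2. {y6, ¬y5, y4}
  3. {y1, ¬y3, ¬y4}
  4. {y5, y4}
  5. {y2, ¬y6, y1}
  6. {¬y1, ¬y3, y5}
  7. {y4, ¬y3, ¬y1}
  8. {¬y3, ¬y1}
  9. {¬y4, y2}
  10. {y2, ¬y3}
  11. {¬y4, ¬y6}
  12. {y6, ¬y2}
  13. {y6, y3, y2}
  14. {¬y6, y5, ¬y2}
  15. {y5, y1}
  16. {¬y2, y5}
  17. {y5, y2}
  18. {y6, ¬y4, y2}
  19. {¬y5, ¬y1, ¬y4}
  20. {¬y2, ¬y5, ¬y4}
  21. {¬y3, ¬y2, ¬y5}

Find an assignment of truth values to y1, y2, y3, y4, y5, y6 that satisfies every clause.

y1 = T, y2 = T, y3 = F, y4 = F, y5 = T, y6 = T

Set y1 = True and propagate.
  then y3 is forced to False.
Branch on y2: take y2 = True.
  then y6 is forced to True.
  then y4 is forced to False.
  then y5 is forced to True.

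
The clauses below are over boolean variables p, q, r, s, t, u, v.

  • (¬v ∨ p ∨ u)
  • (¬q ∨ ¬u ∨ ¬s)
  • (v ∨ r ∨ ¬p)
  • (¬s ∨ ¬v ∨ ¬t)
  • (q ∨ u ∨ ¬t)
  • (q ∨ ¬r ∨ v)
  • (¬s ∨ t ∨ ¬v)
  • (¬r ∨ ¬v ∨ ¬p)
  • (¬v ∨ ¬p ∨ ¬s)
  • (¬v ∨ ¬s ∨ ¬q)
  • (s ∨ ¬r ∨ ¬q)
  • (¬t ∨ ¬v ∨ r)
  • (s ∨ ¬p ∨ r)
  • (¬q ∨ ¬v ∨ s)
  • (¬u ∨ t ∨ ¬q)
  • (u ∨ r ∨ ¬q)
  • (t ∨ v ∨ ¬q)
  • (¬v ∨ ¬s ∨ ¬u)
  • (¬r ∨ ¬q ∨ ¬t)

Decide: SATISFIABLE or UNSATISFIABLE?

Set p = False and propagate.
The remaining clauses are satisfied by q = False, r = True, s = False, t = False, u = True, v = True.
Every clause has at least one true literal under this assignment.
So p=False, q=False, r=True, s=False, t=False, u=True, v=True is a satisfying assignment.

SATISFIABLE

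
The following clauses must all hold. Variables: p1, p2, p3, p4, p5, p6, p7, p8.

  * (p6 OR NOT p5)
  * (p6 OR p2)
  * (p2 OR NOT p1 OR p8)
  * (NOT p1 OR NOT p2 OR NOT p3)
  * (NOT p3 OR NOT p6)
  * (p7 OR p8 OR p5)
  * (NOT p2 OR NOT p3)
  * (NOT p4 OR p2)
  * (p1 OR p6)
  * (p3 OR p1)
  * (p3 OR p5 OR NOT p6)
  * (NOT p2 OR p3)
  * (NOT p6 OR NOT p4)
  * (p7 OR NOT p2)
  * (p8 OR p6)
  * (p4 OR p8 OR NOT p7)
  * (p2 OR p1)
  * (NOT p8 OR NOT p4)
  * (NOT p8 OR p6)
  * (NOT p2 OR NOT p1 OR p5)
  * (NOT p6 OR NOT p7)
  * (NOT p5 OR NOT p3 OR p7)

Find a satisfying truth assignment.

p1=1, p2=0, p3=0, p4=0, p5=1, p6=1, p7=0, p8=1

Set p1 = True and propagate.
Try p2 = False.
  then p6 is forced to True.
  then p8 is forced to True.
  then p3 is forced to False.
  then p4 is forced to False.
  then p5 is forced to True.
  then p7 is forced to False.
Every clause has at least one true literal under this assignment.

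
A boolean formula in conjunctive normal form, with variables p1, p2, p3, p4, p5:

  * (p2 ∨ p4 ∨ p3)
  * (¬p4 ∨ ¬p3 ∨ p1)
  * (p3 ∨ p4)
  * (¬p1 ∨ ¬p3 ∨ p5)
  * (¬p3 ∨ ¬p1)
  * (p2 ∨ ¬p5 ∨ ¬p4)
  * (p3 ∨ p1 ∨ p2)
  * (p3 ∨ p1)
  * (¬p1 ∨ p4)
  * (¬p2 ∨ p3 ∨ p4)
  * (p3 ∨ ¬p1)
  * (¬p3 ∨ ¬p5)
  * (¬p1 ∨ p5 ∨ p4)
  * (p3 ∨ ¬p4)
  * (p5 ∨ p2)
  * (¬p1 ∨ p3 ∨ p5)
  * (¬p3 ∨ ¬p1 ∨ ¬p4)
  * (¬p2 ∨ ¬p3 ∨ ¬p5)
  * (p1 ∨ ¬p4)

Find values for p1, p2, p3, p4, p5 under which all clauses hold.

p1 = F, p2 = T, p3 = T, p4 = F, p5 = F

Set p1 = False and propagate.
  then p3 is forced to True.
  then p4 is forced to False.
  then p5 is forced to False.
  then p2 is forced to True.
Every clause has at least one true literal under this assignment.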